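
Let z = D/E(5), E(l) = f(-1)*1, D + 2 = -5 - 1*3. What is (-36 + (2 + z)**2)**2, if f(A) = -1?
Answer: 11664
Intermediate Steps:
D = -10 (D = -2 + (-5 - 1*3) = -2 + (-5 - 3) = -2 - 8 = -10)
E(l) = -1 (E(l) = -1*1 = -1)
z = 10 (z = -10/(-1) = -10*(-1) = 10)
(-36 + (2 + z)**2)**2 = (-36 + (2 + 10)**2)**2 = (-36 + 12**2)**2 = (-36 + 144)**2 = 108**2 = 11664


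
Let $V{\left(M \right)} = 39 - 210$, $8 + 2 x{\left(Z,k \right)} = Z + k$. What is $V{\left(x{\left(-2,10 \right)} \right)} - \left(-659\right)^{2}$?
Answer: $-434452$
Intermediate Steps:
$x{\left(Z,k \right)} = -4 + \frac{Z}{2} + \frac{k}{2}$ ($x{\left(Z,k \right)} = -4 + \frac{Z + k}{2} = -4 + \left(\frac{Z}{2} + \frac{k}{2}\right) = -4 + \frac{Z}{2} + \frac{k}{2}$)
$V{\left(M \right)} = -171$ ($V{\left(M \right)} = 39 - 210 = -171$)
$V{\left(x{\left(-2,10 \right)} \right)} - \left(-659\right)^{2} = -171 - \left(-659\right)^{2} = -171 - 434281 = -434452$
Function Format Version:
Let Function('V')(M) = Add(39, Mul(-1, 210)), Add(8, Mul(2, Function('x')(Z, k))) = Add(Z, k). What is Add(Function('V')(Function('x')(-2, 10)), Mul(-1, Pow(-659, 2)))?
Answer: -434452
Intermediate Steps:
Function('x')(Z, k) = Add(-4, Mul(Rational(1, 2), Z), Mul(Rational(1, 2), k)) (Function('x')(Z, k) = Add(-4, Mul(Rational(1, 2), Add(Z, k))) = Add(-4, Add(Mul(Rational(1, 2), Z), Mul(Rational(1, 2), k))) = Add(-4, Mul(Rational(1, 2), Z), Mul(Rational(1, 2), k)))
Function('V')(M) = -171 (Function('V')(M) = Add(39, -210) = -171)
Add(Function('V')(Function('x')(-2, 10)), Mul(-1, Pow(-659, 2))) = Add(-171, Mul(-1, Pow(-659, 2))) = Add(-171, Mul(-1, 434281)) = Add(-171, -434281) = -434452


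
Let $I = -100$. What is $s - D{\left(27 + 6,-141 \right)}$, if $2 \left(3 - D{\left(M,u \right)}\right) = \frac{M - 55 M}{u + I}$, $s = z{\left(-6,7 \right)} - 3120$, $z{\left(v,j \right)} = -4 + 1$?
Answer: $- \frac{752475}{241} \approx -3122.3$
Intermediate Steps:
$z{\left(v,j \right)} = -3$
$s = -3123$ ($s = -3 - 3120 = -3123$)
$D{\left(M,u \right)} = 3 + \frac{27 M}{-100 + u}$ ($D{\left(M,u \right)} = 3 - \frac{\left(M - 55 M\right) \frac{1}{u - 100}}{2} = 3 - \frac{- 54 M \frac{1}{-100 + u}}{2} = 3 - \frac{\left(-54\right) M \frac{1}{-100 + u}}{2} = 3 + \frac{27 M}{-100 + u}$)
$s - D{\left(27 + 6,-141 \right)} = -3123 - \frac{3 \left(-100 - 141 + 9 \left(27 + 6\right)\right)}{-100 - 141} = -3123 - \frac{3 \left(-100 - 141 + 9 \cdot 33\right)}{-241} = -3123 - 3 \left(- \frac{1}{241}\right) \left(-100 - 141 + 297\right) = -3123 - 3 \left(- \frac{1}{241}\right) 56 = -3123 - - \frac{168}{241} = -3123 + \frac{168}{241} = - \frac{752475}{241}$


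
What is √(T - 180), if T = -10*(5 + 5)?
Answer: 2*I*√70 ≈ 16.733*I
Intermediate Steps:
T = -100 (T = -10*10 = -100)
√(T - 180) = √(-100 - 180) = √(-280) = 2*I*√70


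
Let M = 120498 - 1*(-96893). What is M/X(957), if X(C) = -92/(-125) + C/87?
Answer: 27173875/1467 ≈ 18523.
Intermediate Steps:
X(C) = 92/125 + C/87 (X(C) = -92*(-1/125) + C*(1/87) = 92/125 + C/87)
M = 217391 (M = 120498 + 96893 = 217391)
M/X(957) = 217391/(92/125 + (1/87)*957) = 217391/(92/125 + 11) = 217391/(1467/125) = 217391*(125/1467) = 27173875/1467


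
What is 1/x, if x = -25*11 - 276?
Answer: -1/551 ≈ -0.0018149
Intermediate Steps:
x = -551 (x = -275 - 276 = -551)
1/x = 1/(-551) = -1/551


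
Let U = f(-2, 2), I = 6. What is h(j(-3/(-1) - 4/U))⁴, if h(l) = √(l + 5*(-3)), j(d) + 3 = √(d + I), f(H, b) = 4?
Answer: 332 - 72*√2 ≈ 230.18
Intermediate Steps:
U = 4
j(d) = -3 + √(6 + d) (j(d) = -3 + √(d + 6) = -3 + √(6 + d))
h(l) = √(-15 + l) (h(l) = √(l - 15) = √(-15 + l))
h(j(-3/(-1) - 4/U))⁴ = (√(-15 + (-3 + √(6 + (-3/(-1) - 4/4)))))⁴ = (√(-15 + (-3 + √(6 + (-3*(-1) - 4*¼)))))⁴ = (√(-15 + (-3 + √(6 + (3 - 1)))))⁴ = (√(-15 + (-3 + √(6 + 2))))⁴ = (√(-15 + (-3 + √8)))⁴ = (√(-15 + (-3 + 2*√2)))⁴ = (√(-18 + 2*√2))⁴ = (-18 + 2*√2)²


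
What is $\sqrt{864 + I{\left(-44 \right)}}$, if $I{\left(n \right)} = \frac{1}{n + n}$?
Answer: $\frac{\sqrt{1672682}}{44} \approx 29.394$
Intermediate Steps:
$I{\left(n \right)} = \frac{1}{2 n}$
$\sqrt{864 + I{\left(-44 \right)}} = \sqrt{864 + \frac{1}{2 \left(-44\right)}} = \sqrt{864 + \frac{1}{2} \left(- \frac{1}{44}\right)} = \sqrt{864 - \frac{1}{88}} = \sqrt{\frac{76031}{88}} = \frac{\sqrt{1672682}}{44}$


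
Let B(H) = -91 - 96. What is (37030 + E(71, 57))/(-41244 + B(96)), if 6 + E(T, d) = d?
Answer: -37081/41431 ≈ -0.89501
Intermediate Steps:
E(T, d) = -6 + d
B(H) = -187
(37030 + E(71, 57))/(-41244 + B(96)) = (37030 + (-6 + 57))/(-41244 - 187) = (37030 + 51)/(-41431) = 37081*(-1/41431) = -37081/41431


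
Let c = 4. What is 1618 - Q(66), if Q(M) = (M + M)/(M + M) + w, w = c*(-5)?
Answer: 1637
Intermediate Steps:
w = -20 (w = 4*(-5) = -20)
Q(M) = -19 (Q(M) = (M + M)/(M + M) - 20 = (2*M)/((2*M)) - 20 = (2*M)*(1/(2*M)) - 20 = 1 - 20 = -19)
1618 - Q(66) = 1618 - 1*(-19) = 1618 + 19 = 1637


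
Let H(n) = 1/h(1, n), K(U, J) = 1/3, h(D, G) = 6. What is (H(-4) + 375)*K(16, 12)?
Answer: 2251/18 ≈ 125.06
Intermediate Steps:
K(U, J) = ⅓
H(n) = ⅙ (H(n) = 1/6 = ⅙)
(H(-4) + 375)*K(16, 12) = (⅙ + 375)*(⅓) = (2251/6)*(⅓) = 2251/18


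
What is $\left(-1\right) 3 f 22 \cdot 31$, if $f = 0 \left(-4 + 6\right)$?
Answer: $0$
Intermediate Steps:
$f = 0$ ($f = 0 \cdot 2 = 0$)
$\left(-1\right) 3 f 22 \cdot 31 = \left(-1\right) 3 \cdot 0 \cdot 22 \cdot 31 = \left(-3\right) 0 \cdot 22 \cdot 31 = 0 \cdot 22 \cdot 31 = 0 \cdot 31 = 0$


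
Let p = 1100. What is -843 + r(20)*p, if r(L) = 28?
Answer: 29957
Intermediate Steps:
-843 + r(20)*p = -843 + 28*1100 = -843 + 30800 = 29957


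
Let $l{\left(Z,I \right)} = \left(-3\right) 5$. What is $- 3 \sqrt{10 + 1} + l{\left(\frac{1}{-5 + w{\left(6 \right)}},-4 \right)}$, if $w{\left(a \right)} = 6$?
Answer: $-15 - 3 \sqrt{11} \approx -24.95$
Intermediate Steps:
$l{\left(Z,I \right)} = -15$
$- 3 \sqrt{10 + 1} + l{\left(\frac{1}{-5 + w{\left(6 \right)}},-4 \right)} = - 3 \sqrt{10 + 1} - 15 = - 3 \sqrt{11} - 15 = -15 - 3 \sqrt{11}$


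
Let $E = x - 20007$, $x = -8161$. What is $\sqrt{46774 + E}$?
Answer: $\sqrt{18606} \approx 136.4$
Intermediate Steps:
$E = -28168$ ($E = -8161 - 20007 = -28168$)
$\sqrt{46774 + E} = \sqrt{46774 - 28168} = \sqrt{18606}$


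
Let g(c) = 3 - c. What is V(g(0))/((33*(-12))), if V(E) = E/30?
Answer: -1/3960 ≈ -0.00025253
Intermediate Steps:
V(E) = E/30 (V(E) = E*(1/30) = E/30)
V(g(0))/((33*(-12))) = ((3 - 1*0)/30)/((33*(-12))) = ((3 + 0)/30)/(-396) = ((1/30)*3)*(-1/396) = (1/10)*(-1/396) = -1/3960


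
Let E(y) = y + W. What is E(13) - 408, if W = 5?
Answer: -390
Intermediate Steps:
E(y) = 5 + y (E(y) = y + 5 = 5 + y)
E(13) - 408 = (5 + 13) - 408 = 18 - 408 = -390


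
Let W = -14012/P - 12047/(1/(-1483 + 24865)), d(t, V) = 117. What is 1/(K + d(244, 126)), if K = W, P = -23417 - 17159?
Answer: -10144/2857390695025 ≈ -3.5501e-9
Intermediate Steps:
P = -40576
W = -2857391881873/10144 (W = -14012/(-40576) - 12047/(1/(-1483 + 24865)) = -14012*(-1/40576) - 12047/(1/23382) = 3503/10144 - 12047/1/23382 = 3503/10144 - 12047*23382 = 3503/10144 - 281682954 = -2857391881873/10144 ≈ -2.8168e+8)
K = -2857391881873/10144 ≈ -2.8168e+8
1/(K + d(244, 126)) = 1/(-2857391881873/10144 + 117) = 1/(-2857390695025/10144) = -10144/2857390695025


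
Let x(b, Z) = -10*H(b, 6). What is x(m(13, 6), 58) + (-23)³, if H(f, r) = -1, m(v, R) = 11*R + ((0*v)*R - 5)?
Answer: -12157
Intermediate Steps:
m(v, R) = -5 + 11*R (m(v, R) = 11*R + (0*R - 5) = 11*R + (0 - 5) = 11*R - 5 = -5 + 11*R)
x(b, Z) = 10 (x(b, Z) = -10*(-1) = 10)
x(m(13, 6), 58) + (-23)³ = 10 + (-23)³ = 10 - 12167 = -12157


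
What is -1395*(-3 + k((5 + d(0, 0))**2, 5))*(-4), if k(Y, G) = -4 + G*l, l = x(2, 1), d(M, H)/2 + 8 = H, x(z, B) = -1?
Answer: -66960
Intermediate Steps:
d(M, H) = -16 + 2*H
l = -1
k(Y, G) = -4 - G (k(Y, G) = -4 + G*(-1) = -4 - G)
-1395*(-3 + k((5 + d(0, 0))**2, 5))*(-4) = -1395*(-3 + (-4 - 1*5))*(-4) = -1395*(-3 + (-4 - 5))*(-4) = -1395*(-3 - 9)*(-4) = -(-16740)*(-4) = -1395*48 = -66960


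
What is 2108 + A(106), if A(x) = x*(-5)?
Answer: 1578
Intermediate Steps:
A(x) = -5*x
2108 + A(106) = 2108 - 5*106 = 2108 - 530 = 1578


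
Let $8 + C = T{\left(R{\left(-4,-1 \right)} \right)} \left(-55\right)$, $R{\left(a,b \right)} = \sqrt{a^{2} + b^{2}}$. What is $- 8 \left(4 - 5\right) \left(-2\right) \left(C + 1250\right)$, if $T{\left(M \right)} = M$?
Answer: $-19872 + 880 \sqrt{17} \approx -16244.0$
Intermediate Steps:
$C = -8 - 55 \sqrt{17}$ ($C = -8 + \sqrt{\left(-4\right)^{2} + \left(-1\right)^{2}} \left(-55\right) = -8 + \sqrt{16 + 1} \left(-55\right) = -8 + \sqrt{17} \left(-55\right) = -8 - 55 \sqrt{17} \approx -234.77$)
$- 8 \left(4 - 5\right) \left(-2\right) \left(C + 1250\right) = - 8 \left(4 - 5\right) \left(-2\right) \left(\left(-8 - 55 \sqrt{17}\right) + 1250\right) = - 8 \left(4 - 5\right) \left(-2\right) \left(1242 - 55 \sqrt{17}\right) = \left(-8\right) \left(-1\right) \left(-2\right) \left(1242 - 55 \sqrt{17}\right) = 8 \left(-2\right) \left(1242 - 55 \sqrt{17}\right) = - 16 \left(1242 - 55 \sqrt{17}\right) = -19872 + 880 \sqrt{17}$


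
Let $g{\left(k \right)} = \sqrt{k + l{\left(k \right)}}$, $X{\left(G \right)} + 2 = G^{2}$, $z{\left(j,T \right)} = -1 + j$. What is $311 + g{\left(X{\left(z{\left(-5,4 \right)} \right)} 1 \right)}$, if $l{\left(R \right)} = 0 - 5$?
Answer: $311 + \sqrt{29} \approx 316.39$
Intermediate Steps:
$X{\left(G \right)} = -2 + G^{2}$
$l{\left(R \right)} = -5$ ($l{\left(R \right)} = 0 - 5 = -5$)
$g{\left(k \right)} = \sqrt{-5 + k}$ ($g{\left(k \right)} = \sqrt{k - 5} = \sqrt{-5 + k}$)
$311 + g{\left(X{\left(z{\left(-5,4 \right)} \right)} 1 \right)} = 311 + \sqrt{-5 + \left(-2 + \left(-1 - 5\right)^{2}\right) 1} = 311 + \sqrt{-5 + \left(-2 + \left(-6\right)^{2}\right) 1} = 311 + \sqrt{-5 + \left(-2 + 36\right) 1} = 311 + \sqrt{-5 + 34 \cdot 1} = 311 + \sqrt{-5 + 34} = 311 + \sqrt{29}$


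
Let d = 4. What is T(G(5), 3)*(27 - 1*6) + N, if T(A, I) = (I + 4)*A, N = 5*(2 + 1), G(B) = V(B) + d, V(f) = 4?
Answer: 1191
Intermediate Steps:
G(B) = 8 (G(B) = 4 + 4 = 8)
N = 15 (N = 5*3 = 15)
T(A, I) = A*(4 + I) (T(A, I) = (4 + I)*A = A*(4 + I))
T(G(5), 3)*(27 - 1*6) + N = (8*(4 + 3))*(27 - 1*6) + 15 = (8*7)*(27 - 6) + 15 = 56*21 + 15 = 1176 + 15 = 1191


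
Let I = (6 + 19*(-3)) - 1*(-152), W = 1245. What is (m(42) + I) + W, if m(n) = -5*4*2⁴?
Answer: 1026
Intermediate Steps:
I = 101 (I = (6 - 57) + 152 = -51 + 152 = 101)
m(n) = -320 (m(n) = -20*16 = -320)
(m(42) + I) + W = (-320 + 101) + 1245 = -219 + 1245 = 1026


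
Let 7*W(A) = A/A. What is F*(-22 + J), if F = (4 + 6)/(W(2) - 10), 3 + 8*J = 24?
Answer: 5425/276 ≈ 19.656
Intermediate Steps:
W(A) = ⅐ (W(A) = (A/A)/7 = (⅐)*1 = ⅐)
J = 21/8 (J = -3/8 + (⅛)*24 = -3/8 + 3 = 21/8 ≈ 2.6250)
F = -70/69 (F = (4 + 6)/(⅐ - 10) = 10/(-69/7) = 10*(-7/69) = -70/69 ≈ -1.0145)
F*(-22 + J) = -70*(-22 + 21/8)/69 = -70/69*(-155/8) = 5425/276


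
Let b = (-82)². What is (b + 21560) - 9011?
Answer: 19273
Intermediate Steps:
b = 6724
(b + 21560) - 9011 = (6724 + 21560) - 9011 = 28284 - 9011 = 19273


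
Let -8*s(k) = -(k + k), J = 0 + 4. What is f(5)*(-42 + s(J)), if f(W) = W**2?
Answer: -1025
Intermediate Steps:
J = 4
s(k) = k/4 (s(k) = -(-1)*(k + k)/8 = -(-1)*2*k/8 = -(-1)*k/4 = k/4)
f(5)*(-42 + s(J)) = 5**2*(-42 + (1/4)*4) = 25*(-42 + 1) = 25*(-41) = -1025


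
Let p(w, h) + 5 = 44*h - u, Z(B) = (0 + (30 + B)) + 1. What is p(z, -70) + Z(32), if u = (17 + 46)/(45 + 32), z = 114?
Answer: -33251/11 ≈ -3022.8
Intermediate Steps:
Z(B) = 31 + B (Z(B) = (30 + B) + 1 = 31 + B)
u = 9/11 (u = 63/77 = 63*(1/77) = 9/11 ≈ 0.81818)
p(w, h) = -64/11 + 44*h (p(w, h) = -5 + (44*h - 1*9/11) = -5 + (44*h - 9/11) = -5 + (-9/11 + 44*h) = -64/11 + 44*h)
p(z, -70) + Z(32) = (-64/11 + 44*(-70)) + (31 + 32) = (-64/11 - 3080) + 63 = -33944/11 + 63 = -33251/11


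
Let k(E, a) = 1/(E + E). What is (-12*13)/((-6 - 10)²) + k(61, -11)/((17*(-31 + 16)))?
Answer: -606677/995520 ≈ -0.60941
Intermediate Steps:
k(E, a) = 1/(2*E)
(-12*13)/((-6 - 10)²) + k(61, -11)/((17*(-31 + 16))) = (-12*13)/((-6 - 10)²) + ((½)/61)/((17*(-31 + 16))) = -156/((-16)²) + ((½)*(1/61))/((17*(-15))) = -156/256 + (1/122)/(-255) = -156*1/256 + (1/122)*(-1/255) = -39/64 - 1/31110 = -606677/995520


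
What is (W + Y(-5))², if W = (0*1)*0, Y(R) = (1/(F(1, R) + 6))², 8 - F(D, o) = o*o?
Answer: 1/14641 ≈ 6.8301e-5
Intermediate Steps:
F(D, o) = 8 - o² (F(D, o) = 8 - o*o = 8 - o²)
Y(R) = (14 - R²)⁻² (Y(R) = (1/((8 - R²) + 6))² = (1/(14 - R²))² = (14 - R²)⁻²)
W = 0 (W = 0*0 = 0)
(W + Y(-5))² = (0 + (-14 + (-5)²)⁻²)² = (0 + (-14 + 25)⁻²)² = (0 + 11⁻²)² = (0 + 1/121)² = (1/121)² = 1/14641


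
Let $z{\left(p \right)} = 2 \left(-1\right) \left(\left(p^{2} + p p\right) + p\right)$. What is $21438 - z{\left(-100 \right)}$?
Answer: $61238$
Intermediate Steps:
$z{\left(p \right)} = - 4 p^{2} - 2 p$ ($z{\left(p \right)} = - 2 \left(\left(p^{2} + p^{2}\right) + p\right) = - 2 \left(2 p^{2} + p\right) = - 2 \left(p + 2 p^{2}\right) = - 4 p^{2} - 2 p$)
$21438 - z{\left(-100 \right)} = 21438 - \left(-2\right) \left(-100\right) \left(1 + 2 \left(-100\right)\right) = 21438 - \left(-2\right) \left(-100\right) \left(1 - 200\right) = 21438 - \left(-2\right) \left(-100\right) \left(-199\right) = 21438 - -39800 = 21438 + 39800 = 61238$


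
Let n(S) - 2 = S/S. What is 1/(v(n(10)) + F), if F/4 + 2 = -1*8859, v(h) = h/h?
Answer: -1/35443 ≈ -2.8214e-5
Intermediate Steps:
n(S) = 3 (n(S) = 2 + S/S = 2 + 1 = 3)
v(h) = 1
F = -35444 (F = -8 + 4*(-1*8859) = -8 + 4*(-8859) = -8 - 35436 = -35444)
1/(v(n(10)) + F) = 1/(1 - 35444) = 1/(-35443) = -1/35443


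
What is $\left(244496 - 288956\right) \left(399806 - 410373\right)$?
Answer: $469808820$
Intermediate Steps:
$\left(244496 - 288956\right) \left(399806 - 410373\right) = \left(-44460\right) \left(-10567\right) = 469808820$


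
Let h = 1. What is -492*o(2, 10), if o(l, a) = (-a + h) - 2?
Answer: 5412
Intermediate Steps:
o(l, a) = -1 - a (o(l, a) = (-a + 1) - 2 = (1 - a) - 2 = -1 - a)
-492*o(2, 10) = -492*(-1 - 1*10) = -492*(-1 - 10) = -492*(-11) = 5412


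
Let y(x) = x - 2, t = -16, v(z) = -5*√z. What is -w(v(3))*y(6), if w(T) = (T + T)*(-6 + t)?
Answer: -880*√3 ≈ -1524.2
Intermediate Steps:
y(x) = -2 + x
w(T) = -44*T (w(T) = (T + T)*(-6 - 16) = (2*T)*(-22) = -44*T)
-w(v(3))*y(6) = -(-(-220)*√3)*(-2 + 6) = -220*√3*4 = -880*√3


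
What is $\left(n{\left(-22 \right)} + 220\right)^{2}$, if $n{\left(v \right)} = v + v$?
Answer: $30976$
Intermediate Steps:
$n{\left(v \right)} = 2 v$
$\left(n{\left(-22 \right)} + 220\right)^{2} = \left(2 \left(-22\right) + 220\right)^{2} = \left(-44 + 220\right)^{2} = 176^{2} = 30976$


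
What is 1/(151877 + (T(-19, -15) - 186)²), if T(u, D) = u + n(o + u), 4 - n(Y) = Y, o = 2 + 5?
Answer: 1/187598 ≈ 5.3305e-6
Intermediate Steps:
o = 7
n(Y) = 4 - Y
T(u, D) = -3 (T(u, D) = u + (4 - (7 + u)) = u + (4 + (-7 - u)) = u + (-3 - u) = -3)
1/(151877 + (T(-19, -15) - 186)²) = 1/(151877 + (-3 - 186)²) = 1/(151877 + (-189)²) = 1/(151877 + 35721) = 1/187598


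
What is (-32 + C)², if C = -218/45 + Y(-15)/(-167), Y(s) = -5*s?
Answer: 78546228121/56475225 ≈ 1390.8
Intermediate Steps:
C = -39781/7515 (C = -218/45 - 5*(-15)/(-167) = -218*1/45 + 75*(-1/167) = -218/45 - 75/167 = -39781/7515 ≈ -5.2935)
(-32 + C)² = (-32 - 39781/7515)² = (-280261/7515)² = 78546228121/56475225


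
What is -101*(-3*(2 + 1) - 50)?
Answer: 5959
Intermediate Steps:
-101*(-3*(2 + 1) - 50) = -101*(-3*3 - 50) = -101*(-9 - 50) = -101*(-59) = 5959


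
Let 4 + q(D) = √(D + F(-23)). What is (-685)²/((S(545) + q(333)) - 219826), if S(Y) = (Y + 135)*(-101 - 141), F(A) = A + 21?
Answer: -180365397750/147755671769 - 469225*√331/147755671769 ≈ -1.2208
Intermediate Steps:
F(A) = 21 + A
q(D) = -4 + √(-2 + D) (q(D) = -4 + √(D + (21 - 23)) = -4 + √(D - 2) = -4 + √(-2 + D))
S(Y) = -32670 - 242*Y (S(Y) = (135 + Y)*(-242) = -32670 - 242*Y)
(-685)²/((S(545) + q(333)) - 219826) = (-685)²/(((-32670 - 242*545) + (-4 + √(-2 + 333))) - 219826) = 469225/(((-32670 - 131890) + (-4 + √331)) - 219826) = 469225/((-164560 + (-4 + √331)) - 219826) = 469225/((-164564 + √331) - 219826) = 469225/(-384390 + √331)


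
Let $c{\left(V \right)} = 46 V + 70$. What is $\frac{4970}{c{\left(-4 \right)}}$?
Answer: $- \frac{2485}{57} \approx -43.596$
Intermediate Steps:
$c{\left(V \right)} = 70 + 46 V$
$\frac{4970}{c{\left(-4 \right)}} = \frac{4970}{70 + 46 \left(-4\right)} = \frac{4970}{70 - 184} = \frac{4970}{-114} = 4970 \left(- \frac{1}{114}\right) = - \frac{2485}{57}$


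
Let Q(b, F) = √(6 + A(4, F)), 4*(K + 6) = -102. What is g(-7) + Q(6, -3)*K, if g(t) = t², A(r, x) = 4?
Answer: 49 - 63*√10/2 ≈ -50.612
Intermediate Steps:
K = -63/2 (K = -6 + (¼)*(-102) = -6 - 51/2 = -63/2 ≈ -31.500)
Q(b, F) = √10 (Q(b, F) = √(6 + 4) = √10)
g(-7) + Q(6, -3)*K = (-7)² + √10*(-63/2) = 49 - 63*√10/2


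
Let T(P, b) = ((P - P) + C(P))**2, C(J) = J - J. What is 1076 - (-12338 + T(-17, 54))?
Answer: 13414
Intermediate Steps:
C(J) = 0
T(P, b) = 0 (T(P, b) = ((P - P) + 0)**2 = (0 + 0)**2 = 0**2 = 0)
1076 - (-12338 + T(-17, 54)) = 1076 - (-12338 + 0) = 1076 - 1*(-12338) = 1076 + 12338 = 13414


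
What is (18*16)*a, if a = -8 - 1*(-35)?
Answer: 7776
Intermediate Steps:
a = 27 (a = -8 + 35 = 27)
(18*16)*a = (18*16)*27 = 288*27 = 7776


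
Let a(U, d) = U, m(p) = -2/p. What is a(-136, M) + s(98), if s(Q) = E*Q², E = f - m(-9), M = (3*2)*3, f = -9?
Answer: -798356/9 ≈ -88706.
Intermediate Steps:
M = 18 (M = 6*3 = 18)
E = -83/9 (E = -9 - (-2)/(-9) = -9 - (-2)*(-1)/9 = -9 - 1*2/9 = -9 - 2/9 = -83/9 ≈ -9.2222)
s(Q) = -83*Q²/9
a(-136, M) + s(98) = -136 - 83/9*98² = -136 - 83/9*9604 = -136 - 797132/9 = -798356/9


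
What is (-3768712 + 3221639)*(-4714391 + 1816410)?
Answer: 1585407159613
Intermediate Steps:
(-3768712 + 3221639)*(-4714391 + 1816410) = -547073*(-2897981) = 1585407159613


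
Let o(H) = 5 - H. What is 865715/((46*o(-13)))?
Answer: 865715/828 ≈ 1045.5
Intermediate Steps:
865715/((46*o(-13))) = 865715/((46*(5 - 1*(-13)))) = 865715/((46*(5 + 13))) = 865715/((46*18)) = 865715/828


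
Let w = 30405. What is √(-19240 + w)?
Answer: √11165 ≈ 105.66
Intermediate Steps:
√(-19240 + w) = √(-19240 + 30405) = √11165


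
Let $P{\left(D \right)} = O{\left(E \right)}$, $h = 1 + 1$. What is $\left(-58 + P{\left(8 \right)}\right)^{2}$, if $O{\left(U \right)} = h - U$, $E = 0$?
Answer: $3136$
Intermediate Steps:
$h = 2$
$O{\left(U \right)} = 2 - U$
$P{\left(D \right)} = 2$ ($P{\left(D \right)} = 2 - 0 = 2 + 0 = 2$)
$\left(-58 + P{\left(8 \right)}\right)^{2} = \left(-58 + 2\right)^{2} = \left(-56\right)^{2} = 3136$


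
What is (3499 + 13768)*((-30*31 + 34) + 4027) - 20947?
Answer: 54042030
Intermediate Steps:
(3499 + 13768)*((-30*31 + 34) + 4027) - 20947 = 17267*((-930 + 34) + 4027) - 20947 = 17267*(-896 + 4027) - 20947 = 17267*3131 - 20947 = 54062977 - 20947 = 54042030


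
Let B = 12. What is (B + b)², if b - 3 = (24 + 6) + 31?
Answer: 5776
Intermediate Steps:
b = 64 (b = 3 + ((24 + 6) + 31) = 3 + (30 + 31) = 3 + 61 = 64)
(B + b)² = (12 + 64)² = 76² = 5776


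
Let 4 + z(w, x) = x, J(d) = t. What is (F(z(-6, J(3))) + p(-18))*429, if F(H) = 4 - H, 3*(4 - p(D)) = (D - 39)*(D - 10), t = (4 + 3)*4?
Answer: -235092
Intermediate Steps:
t = 28 (t = 7*4 = 28)
J(d) = 28
z(w, x) = -4 + x
p(D) = 4 - (-39 + D)*(-10 + D)/3 (p(D) = 4 - (D - 39)*(D - 10)/3 = 4 - (-39 + D)*(-10 + D)/3)
(F(z(-6, J(3))) + p(-18))*429 = ((4 - (-4 + 28)) + (-126 - ⅓*(-18)² + (49/3)*(-18)))*429 = ((4 - 1*24) + (-126 - ⅓*324 - 294))*429 = ((4 - 24) + (-126 - 108 - 294))*429 = (-20 - 528)*429 = -548*429 = -235092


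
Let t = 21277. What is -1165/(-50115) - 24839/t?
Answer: -244003756/213259371 ≈ -1.1442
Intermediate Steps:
-1165/(-50115) - 24839/t = -1165/(-50115) - 24839/21277 = -1165*(-1/50115) - 24839*1/21277 = 233/10023 - 24839/21277 = -244003756/213259371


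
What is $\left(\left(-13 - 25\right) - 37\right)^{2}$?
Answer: $5625$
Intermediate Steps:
$\left(\left(-13 - 25\right) - 37\right)^{2} = \left(-38 - 37\right)^{2} = \left(-75\right)^{2} = 5625$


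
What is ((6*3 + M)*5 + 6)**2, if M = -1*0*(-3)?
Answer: 9216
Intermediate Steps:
M = 0 (M = 0*(-3) = 0)
((6*3 + M)*5 + 6)**2 = ((6*3 + 0)*5 + 6)**2 = ((18 + 0)*5 + 6)**2 = (18*5 + 6)**2 = (90 + 6)**2 = 96**2 = 9216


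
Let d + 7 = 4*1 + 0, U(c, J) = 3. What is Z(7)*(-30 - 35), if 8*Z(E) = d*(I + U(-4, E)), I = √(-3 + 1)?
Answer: 585/8 + 195*I*√2/8 ≈ 73.125 + 34.471*I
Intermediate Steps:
d = -3 (d = -7 + (4*1 + 0) = -7 + (4 + 0) = -7 + 4 = -3)
I = I*√2 (I = √(-2) = I*√2 ≈ 1.4142*I)
Z(E) = -9/8 - 3*I*√2/8 (Z(E) = (-3*(I*√2 + 3))/8 = (-3*(3 + I*√2))/8 = (-9 - 3*I*√2)/8 = -9/8 - 3*I*√2/8)
Z(7)*(-30 - 35) = (-9/8 - 3*I*√2/8)*(-30 - 35) = (-9/8 - 3*I*√2/8)*(-65) = 585/8 + 195*I*√2/8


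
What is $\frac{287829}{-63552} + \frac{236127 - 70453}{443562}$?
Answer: $- \frac{19523515475}{4698208704} \approx -4.1555$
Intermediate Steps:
$\frac{287829}{-63552} + \frac{236127 - 70453}{443562} = 287829 \left(- \frac{1}{63552}\right) + 165674 \cdot \frac{1}{443562} = - \frac{95943}{21184} + \frac{82837}{221781} = - \frac{19523515475}{4698208704}$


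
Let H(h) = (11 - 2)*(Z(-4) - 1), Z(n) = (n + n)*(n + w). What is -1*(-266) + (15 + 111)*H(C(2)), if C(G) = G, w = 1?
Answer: 26348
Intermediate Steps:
Z(n) = 2*n*(1 + n) (Z(n) = (n + n)*(n + 1) = (2*n)*(1 + n) = 2*n*(1 + n))
H(h) = 207 (H(h) = (11 - 2)*(2*(-4)*(1 - 4) - 1) = 9*(2*(-4)*(-3) - 1) = 9*(24 - 1) = 9*23 = 207)
-1*(-266) + (15 + 111)*H(C(2)) = -1*(-266) + (15 + 111)*207 = 266 + 126*207 = 266 + 26082 = 26348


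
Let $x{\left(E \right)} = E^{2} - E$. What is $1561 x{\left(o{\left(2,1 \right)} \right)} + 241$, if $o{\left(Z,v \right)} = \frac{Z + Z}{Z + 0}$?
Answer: $3363$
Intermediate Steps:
$o{\left(Z,v \right)} = 2$ ($o{\left(Z,v \right)} = \frac{2 Z}{Z} = 2$)
$1561 x{\left(o{\left(2,1 \right)} \right)} + 241 = 1561 \cdot 2 \left(-1 + 2\right) + 241 = 1561 \cdot 2 \cdot 1 + 241 = 1561 \cdot 2 + 241 = 3122 + 241 = 3363$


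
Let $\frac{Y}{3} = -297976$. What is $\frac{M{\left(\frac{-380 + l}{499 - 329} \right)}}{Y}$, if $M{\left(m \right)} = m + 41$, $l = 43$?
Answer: $- \frac{2211}{50655920} \approx -4.3647 \cdot 10^{-5}$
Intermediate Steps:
$M{\left(m \right)} = 41 + m$
$Y = -893928$ ($Y = 3 \left(-297976\right) = -893928$)
$\frac{M{\left(\frac{-380 + l}{499 - 329} \right)}}{Y} = \frac{41 + \frac{-380 + 43}{499 - 329}}{-893928} = \left(41 - \frac{337}{170}\right) \left(- \frac{1}{893928}\right) = \frac{6633}{170} \left(- \frac{1}{893928}\right) = - \frac{2211}{50655920}$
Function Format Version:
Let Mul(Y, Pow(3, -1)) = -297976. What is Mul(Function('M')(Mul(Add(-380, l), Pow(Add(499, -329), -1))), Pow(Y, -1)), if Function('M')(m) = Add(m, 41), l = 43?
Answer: Rational(-2211, 50655920) ≈ -4.3647e-5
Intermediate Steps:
Function('M')(m) = Add(41, m)
Y = -893928 (Y = Mul(3, -297976) = -893928)
Mul(Function('M')(Mul(Add(-380, l), Pow(Add(499, -329), -1))), Pow(Y, -1)) = Mul(Add(41, Mul(Add(-380, 43), Pow(Add(499, -329), -1))), Pow(-893928, -1)) = Mul(Add(41, Mul(-337, Pow(170, -1))), Rational(-1, 893928)) = Mul(Add(41, Mul(-337, Rational(1, 170))), Rational(-1, 893928)) = Mul(Add(41, Rational(-337, 170)), Rational(-1, 893928)) = Mul(Rational(6633, 170), Rational(-1, 893928)) = Rational(-2211, 50655920)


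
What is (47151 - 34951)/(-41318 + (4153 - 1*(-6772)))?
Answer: -12200/30393 ≈ -0.40141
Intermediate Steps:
(47151 - 34951)/(-41318 + (4153 - 1*(-6772))) = 12200/(-41318 + (4153 + 6772)) = 12200/(-41318 + 10925) = 12200/(-30393) = 12200*(-1/30393) = -12200/30393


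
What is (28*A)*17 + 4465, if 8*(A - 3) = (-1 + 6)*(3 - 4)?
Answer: 11191/2 ≈ 5595.5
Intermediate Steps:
A = 19/8 (A = 3 + ((-1 + 6)*(3 - 4))/8 = 3 + (5*(-1))/8 = 3 + (1/8)*(-5) = 3 - 5/8 = 19/8 ≈ 2.3750)
(28*A)*17 + 4465 = (28*(19/8))*17 + 4465 = (133/2)*17 + 4465 = 2261/2 + 4465 = 11191/2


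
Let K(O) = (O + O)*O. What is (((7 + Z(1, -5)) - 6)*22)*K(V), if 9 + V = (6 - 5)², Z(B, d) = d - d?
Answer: 2816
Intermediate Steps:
Z(B, d) = 0
V = -8 (V = -9 + (6 - 5)² = -9 + 1² = -9 + 1 = -8)
K(O) = 2*O² (K(O) = (2*O)*O = 2*O²)
(((7 + Z(1, -5)) - 6)*22)*K(V) = (((7 + 0) - 6)*22)*(2*(-8)²) = ((7 - 6)*22)*(2*64) = (1*22)*128 = 22*128 = 2816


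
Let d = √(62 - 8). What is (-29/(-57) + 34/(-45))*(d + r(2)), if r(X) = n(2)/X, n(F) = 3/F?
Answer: -211/1140 - 211*√6/285 ≈ -1.9986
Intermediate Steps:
r(X) = 3/(2*X) (r(X) = (3/2)/X = (3*(½))/X = 3/(2*X))
d = 3*√6 (d = √54 = 3*√6 ≈ 7.3485)
(-29/(-57) + 34/(-45))*(d + r(2)) = (-29/(-57) + 34/(-45))*(3*√6 + (3/2)/2) = (-29*(-1/57) + 34*(-1/45))*(3*√6 + (3/2)*(½)) = (29/57 - 34/45)*(3*√6 + ¾) = -211*(¾ + 3*√6)/855 = -211/1140 - 211*√6/285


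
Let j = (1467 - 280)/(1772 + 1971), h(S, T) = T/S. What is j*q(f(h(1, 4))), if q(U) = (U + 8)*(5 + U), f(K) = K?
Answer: 128196/3743 ≈ 34.250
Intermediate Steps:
j = 1187/3743 ≈ 0.31713
q(U) = (5 + U)*(8 + U) (q(U) = (8 + U)*(5 + U) = (5 + U)*(8 + U))
j*q(f(h(1, 4))) = 1187*(40 + (4/1)² + 13*(4/1))/3743 = 1187*(40 + (4*1)² + 13*(4*1))/3743 = 1187*(40 + 4² + 13*4)/3743 = 1187*(40 + 16 + 52)/3743 = (1187/3743)*108 = 128196/3743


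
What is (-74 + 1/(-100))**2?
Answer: 54774801/10000 ≈ 5477.5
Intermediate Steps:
(-74 + 1/(-100))**2 = (-74 - 1/100)**2 = (-7401/100)**2 = 54774801/10000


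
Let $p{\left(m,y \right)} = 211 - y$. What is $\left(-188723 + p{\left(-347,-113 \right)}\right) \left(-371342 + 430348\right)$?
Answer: $-11116671394$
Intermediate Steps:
$\left(-188723 + p{\left(-347,-113 \right)}\right) \left(-371342 + 430348\right) = \left(-188723 + \left(211 - -113\right)\right) \left(-371342 + 430348\right) = \left(-188723 + \left(211 + 113\right)\right) 59006 = \left(-188723 + 324\right) 59006 = \left(-188399\right) 59006 = -11116671394$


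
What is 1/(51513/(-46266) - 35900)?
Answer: -1402/50333361 ≈ -2.7854e-5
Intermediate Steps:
1/(51513/(-46266) - 35900) = 1/(51513*(-1/46266) - 35900) = 1/(-1561/1402 - 35900) = 1/(-50333361/1402) = -1402/50333361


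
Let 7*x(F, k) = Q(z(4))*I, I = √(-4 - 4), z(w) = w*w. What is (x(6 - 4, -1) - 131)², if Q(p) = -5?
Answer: 840689/49 + 2620*I*√2/7 ≈ 17157.0 + 529.32*I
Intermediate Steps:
z(w) = w²
I = 2*I*√2 (I = √(-8) = 2*I*√2 ≈ 2.8284*I)
x(F, k) = -10*I*√2/7 (x(F, k) = (-10*I*√2)/7 = -10*I*√2/7)
(x(6 - 4, -1) - 131)² = (-10*I*√2/7 - 131)² = (-131 - 10*I*√2/7)²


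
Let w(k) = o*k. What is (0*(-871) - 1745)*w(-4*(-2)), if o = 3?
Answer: -41880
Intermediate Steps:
w(k) = 3*k
(0*(-871) - 1745)*w(-4*(-2)) = (0*(-871) - 1745)*(3*(-4*(-2))) = (0 - 1745)*(3*8) = -1745*24 = -41880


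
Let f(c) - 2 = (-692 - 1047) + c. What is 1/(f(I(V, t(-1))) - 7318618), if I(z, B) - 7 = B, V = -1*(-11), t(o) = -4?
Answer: -1/7320352 ≈ -1.3661e-7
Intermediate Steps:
V = 11
I(z, B) = 7 + B
f(c) = -1737 + c (f(c) = 2 + ((-692 - 1047) + c) = 2 + (-1739 + c) = -1737 + c)
1/(f(I(V, t(-1))) - 7318618) = 1/((-1737 + (7 - 4)) - 7318618) = 1/((-1737 + 3) - 7318618) = 1/(-1734 - 7318618) = 1/(-7320352) = -1/7320352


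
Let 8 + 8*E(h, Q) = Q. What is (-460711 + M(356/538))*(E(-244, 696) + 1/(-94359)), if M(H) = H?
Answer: -1005684983067713/25382571 ≈ -3.9621e+7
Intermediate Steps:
E(h, Q) = -1 + Q/8
(-460711 + M(356/538))*(E(-244, 696) + 1/(-94359)) = (-460711 + 356/538)*((-1 + (⅛)*696) + 1/(-94359)) = (-460711 + 356*(1/538))*((-1 + 87) - 1/94359) = (-460711 + 178/269)*(86 - 1/94359) = -123931081/269*8114873/94359 = -1005684983067713/25382571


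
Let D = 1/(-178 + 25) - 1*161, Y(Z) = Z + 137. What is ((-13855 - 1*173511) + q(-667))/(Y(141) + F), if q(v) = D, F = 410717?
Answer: -28691632/62882235 ≈ -0.45628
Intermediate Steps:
Y(Z) = 137 + Z
D = -24634/153 (D = 1/(-153) - 161 = -1/153 - 161 = -24634/153 ≈ -161.01)
q(v) = -24634/153
((-13855 - 1*173511) + q(-667))/(Y(141) + F) = ((-13855 - 1*173511) - 24634/153)/((137 + 141) + 410717) = ((-13855 - 173511) - 24634/153)/(278 + 410717) = (-187366 - 24634/153)/410995 = -28691632/153*1/410995 = -28691632/62882235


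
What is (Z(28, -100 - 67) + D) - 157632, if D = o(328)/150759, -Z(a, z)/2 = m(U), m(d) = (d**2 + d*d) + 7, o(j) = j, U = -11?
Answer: -23839520342/150759 ≈ -1.5813e+5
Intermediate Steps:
m(d) = 7 + 2*d**2 (m(d) = (d**2 + d**2) + 7 = 2*d**2 + 7 = 7 + 2*d**2)
Z(a, z) = -498 (Z(a, z) = -2*(7 + 2*(-11)**2) = -2*(7 + 2*121) = -2*(7 + 242) = -2*249 = -498)
D = 328/150759 ≈ 0.0021757
(Z(28, -100 - 67) + D) - 157632 = (-498 + 328/150759) - 157632 = -75077654/150759 - 157632 = -23839520342/150759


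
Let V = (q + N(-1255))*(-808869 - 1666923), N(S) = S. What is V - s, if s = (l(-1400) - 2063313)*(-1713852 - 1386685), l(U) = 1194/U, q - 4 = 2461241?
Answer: -8741463153833289/700 ≈ -1.2488e+13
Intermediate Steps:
q = 2461245 (q = 4 + 2461241 = 2461245)
V = -6090423562080 (V = (2461245 - 1255)*(-808869 - 1666923) = 2459990*(-2475792) = -6090423562080)
s = 4478166660377289/700 (s = (1194/(-1400) - 2063313)*(-1713852 - 1386685) = (1194*(-1/1400) - 2063313)*(-3100537) = (-597/700 - 2063313)*(-3100537) = -1444319697/700*(-3100537) = 4478166660377289/700 ≈ 6.3974e+12)
V - s = -6090423562080 - 1*4478166660377289/700 = -6090423562080 - 4478166660377289/700 = -8741463153833289/700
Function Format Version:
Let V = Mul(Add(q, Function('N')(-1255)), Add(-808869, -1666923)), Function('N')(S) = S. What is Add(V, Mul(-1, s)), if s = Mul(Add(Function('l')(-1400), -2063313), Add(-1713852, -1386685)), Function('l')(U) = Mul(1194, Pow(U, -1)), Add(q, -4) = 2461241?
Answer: Rational(-8741463153833289, 700) ≈ -1.2488e+13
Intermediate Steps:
q = 2461245 (q = Add(4, 2461241) = 2461245)
V = -6090423562080 (V = Mul(Add(2461245, -1255), Add(-808869, -1666923)) = Mul(2459990, -2475792) = -6090423562080)
s = Rational(4478166660377289, 700) (s = Mul(Add(Mul(1194, Pow(-1400, -1)), -2063313), Add(-1713852, -1386685)) = Mul(Add(Mul(1194, Rational(-1, 1400)), -2063313), -3100537) = Mul(Add(Rational(-597, 700), -2063313), -3100537) = Mul(Rational(-1444319697, 700), -3100537) = Rational(4478166660377289, 700) ≈ 6.3974e+12)
Add(V, Mul(-1, s)) = Add(-6090423562080, Mul(-1, Rational(4478166660377289, 700))) = Add(-6090423562080, Rational(-4478166660377289, 700)) = Rational(-8741463153833289, 700)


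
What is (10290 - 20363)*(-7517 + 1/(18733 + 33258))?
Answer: 3936693053258/51991 ≈ 7.5719e+7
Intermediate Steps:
(10290 - 20363)*(-7517 + 1/(18733 + 33258)) = -10073*(-7517 + 1/51991) = -10073*(-390816346/51991) = 3936693053258/51991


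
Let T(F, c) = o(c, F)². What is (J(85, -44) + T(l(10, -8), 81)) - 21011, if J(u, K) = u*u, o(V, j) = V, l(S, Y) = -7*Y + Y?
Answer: -7225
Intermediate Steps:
l(S, Y) = -6*Y
J(u, K) = u²
T(F, c) = c²
(J(85, -44) + T(l(10, -8), 81)) - 21011 = (85² + 81²) - 21011 = (7225 + 6561) - 21011 = 13786 - 21011 = -7225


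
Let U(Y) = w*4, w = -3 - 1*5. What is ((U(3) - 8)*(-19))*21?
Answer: 15960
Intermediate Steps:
w = -8 (w = -3 - 5 = -8)
U(Y) = -32 (U(Y) = -8*4 = -32)
((U(3) - 8)*(-19))*21 = ((-32 - 8)*(-19))*21 = -40*(-19)*21 = 760*21 = 15960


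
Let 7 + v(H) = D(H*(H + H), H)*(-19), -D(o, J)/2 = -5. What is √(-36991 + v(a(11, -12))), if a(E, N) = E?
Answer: 6*I*√1033 ≈ 192.84*I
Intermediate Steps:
D(o, J) = 10 (D(o, J) = -2*(-5) = 10)
v(H) = -197 (v(H) = -7 + 10*(-19) = -7 - 190 = -197)
√(-36991 + v(a(11, -12))) = √(-36991 - 197) = √(-37188) = 6*I*√1033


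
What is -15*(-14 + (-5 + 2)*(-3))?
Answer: 75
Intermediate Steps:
-15*(-14 + (-5 + 2)*(-3)) = -15*(-14 - 3*(-3)) = -15*(-14 + 9) = -15*(-5) = 75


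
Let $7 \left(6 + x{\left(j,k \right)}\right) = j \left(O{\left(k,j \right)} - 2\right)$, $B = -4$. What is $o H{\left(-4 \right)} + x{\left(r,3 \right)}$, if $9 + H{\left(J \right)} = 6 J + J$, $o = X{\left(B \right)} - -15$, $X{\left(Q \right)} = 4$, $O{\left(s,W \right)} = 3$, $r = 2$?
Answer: $- \frac{4961}{7} \approx -708.71$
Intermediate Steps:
$x{\left(j,k \right)} = -6 + \frac{j}{7}$ ($x{\left(j,k \right)} = -6 + \frac{j \left(3 - 2\right)}{7} = -6 + \frac{j 1}{7} = -6 + \frac{j}{7}$)
$o = 19$ ($o = 4 - -15 = 4 + 15 = 19$)
$H{\left(J \right)} = -9 + 7 J$ ($H{\left(J \right)} = -9 + \left(6 J + J\right) = -9 + 7 J$)
$o H{\left(-4 \right)} + x{\left(r,3 \right)} = 19 \left(-9 + 7 \left(-4\right)\right) + \left(-6 + \frac{1}{7} \cdot 2\right) = 19 \left(-9 - 28\right) + \left(-6 + \frac{2}{7}\right) = 19 \left(-37\right) - \frac{40}{7} = -703 - \frac{40}{7} = - \frac{4961}{7}$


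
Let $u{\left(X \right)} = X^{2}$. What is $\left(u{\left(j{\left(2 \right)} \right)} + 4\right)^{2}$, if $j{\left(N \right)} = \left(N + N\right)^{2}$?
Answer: $67600$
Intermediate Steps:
$j{\left(N \right)} = 4 N^{2}$ ($j{\left(N \right)} = \left(2 N\right)^{2} = 4 N^{2}$)
$\left(u{\left(j{\left(2 \right)} \right)} + 4\right)^{2} = \left(\left(4 \cdot 2^{2}\right)^{2} + 4\right)^{2} = \left(\left(4 \cdot 4\right)^{2} + 4\right)^{2} = \left(16^{2} + 4\right)^{2} = \left(256 + 4\right)^{2} = 260^{2} = 67600$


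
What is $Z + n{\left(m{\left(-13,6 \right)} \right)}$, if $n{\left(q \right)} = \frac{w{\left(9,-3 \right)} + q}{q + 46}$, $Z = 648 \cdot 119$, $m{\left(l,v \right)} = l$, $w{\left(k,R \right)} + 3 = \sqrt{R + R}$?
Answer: $\frac{2544680}{33} + \frac{i \sqrt{6}}{33} \approx 77112.0 + 0.074227 i$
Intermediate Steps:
$w{\left(k,R \right)} = -3 + \sqrt{2} \sqrt{R}$ ($w{\left(k,R \right)} = -3 + \sqrt{R + R} = -3 + \sqrt{2 R} = -3 + \sqrt{2} \sqrt{R}$)
$Z = 77112$
$n{\left(q \right)} = \frac{-3 + q + i \sqrt{6}}{46 + q}$ ($n{\left(q \right)} = \frac{\left(-3 + \sqrt{2} \sqrt{-3}\right) + q}{q + 46} = \frac{\left(-3 + \sqrt{2} i \sqrt{3}\right) + q}{46 + q} = \frac{\left(-3 + i \sqrt{6}\right) + q}{46 + q} = \frac{-3 + q + i \sqrt{6}}{46 + q}$)
$Z + n{\left(m{\left(-13,6 \right)} \right)} = 77112 + \frac{-3 - 13 + i \sqrt{6}}{46 - 13} = 77112 + \frac{-16 + i \sqrt{6}}{33} = 77112 - \left(\frac{16}{33} - \frac{i \sqrt{6}}{33}\right) = \frac{2544680}{33} + \frac{i \sqrt{6}}{33}$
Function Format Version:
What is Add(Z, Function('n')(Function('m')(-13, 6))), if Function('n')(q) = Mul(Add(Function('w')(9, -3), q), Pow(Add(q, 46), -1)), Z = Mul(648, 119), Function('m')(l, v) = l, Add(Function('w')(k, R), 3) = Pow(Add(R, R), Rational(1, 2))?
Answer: Add(Rational(2544680, 33), Mul(Rational(1, 33), I, Pow(6, Rational(1, 2)))) ≈ Add(77112., Mul(0.074227, I))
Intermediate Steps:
Function('w')(k, R) = Add(-3, Mul(Pow(2, Rational(1, 2)), Pow(R, Rational(1, 2)))) (Function('w')(k, R) = Add(-3, Pow(Add(R, R), Rational(1, 2))) = Add(-3, Pow(Mul(2, R), Rational(1, 2))) = Add(-3, Mul(Pow(2, Rational(1, 2)), Pow(R, Rational(1, 2)))))
Z = 77112
Function('n')(q) = Mul(Pow(Add(46, q), -1), Add(-3, q, Mul(I, Pow(6, Rational(1, 2))))) (Function('n')(q) = Mul(Add(Add(-3, Mul(Pow(2, Rational(1, 2)), Pow(-3, Rational(1, 2)))), q), Pow(Add(q, 46), -1)) = Mul(Add(Add(-3, Mul(Pow(2, Rational(1, 2)), Mul(I, Pow(3, Rational(1, 2))))), q), Pow(Add(46, q), -1)) = Mul(Add(Add(-3, Mul(I, Pow(6, Rational(1, 2)))), q), Pow(Add(46, q), -1)) = Mul(Add(-3, q, Mul(I, Pow(6, Rational(1, 2)))), Pow(Add(46, q), -1)) = Mul(Pow(Add(46, q), -1), Add(-3, q, Mul(I, Pow(6, Rational(1, 2))))))
Add(Z, Function('n')(Function('m')(-13, 6))) = Add(77112, Mul(Pow(Add(46, -13), -1), Add(-3, -13, Mul(I, Pow(6, Rational(1, 2)))))) = Add(77112, Mul(Pow(33, -1), Add(-16, Mul(I, Pow(6, Rational(1, 2)))))) = Add(77112, Mul(Rational(1, 33), Add(-16, Mul(I, Pow(6, Rational(1, 2)))))) = Add(77112, Add(Rational(-16, 33), Mul(Rational(1, 33), I, Pow(6, Rational(1, 2))))) = Add(Rational(2544680, 33), Mul(Rational(1, 33), I, Pow(6, Rational(1, 2))))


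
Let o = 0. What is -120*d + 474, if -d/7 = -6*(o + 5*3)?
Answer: -75126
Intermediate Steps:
d = 630 (d = -(-42)*(0 + 5*3) = -(-42)*(0 + 15) = -(-42)*15 = -7*(-90) = 630)
-120*d + 474 = -120*630 + 474 = -75600 + 474 = -75126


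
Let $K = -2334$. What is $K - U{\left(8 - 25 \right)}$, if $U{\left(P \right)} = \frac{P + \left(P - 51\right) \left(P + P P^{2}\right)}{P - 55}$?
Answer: $\frac{18575}{8} \approx 2321.9$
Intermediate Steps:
$U{\left(P \right)} = \frac{P + \left(-51 + P\right) \left(P + P^{3}\right)}{-55 + P}$
$K - U{\left(8 - 25 \right)} = -2334 - \frac{\left(8 - 25\right) \left(-50 + \left(8 - 25\right) + \left(8 - 25\right)^{3} - 51 \left(8 - 25\right)^{2}\right)}{-55 + \left(8 - 25\right)} = -2334 - - \frac{17 \left(-50 - 17 + \left(-17\right)^{3} - 51 \left(-17\right)^{2}\right)}{-55 - 17} = -2334 - - \frac{17 \left(-50 - 17 - 4913 - 14739\right)}{-72} = -2334 - \left(-17\right) \left(- \frac{1}{72}\right) \left(-50 - 17 - 4913 - 14739\right) = -2334 - \left(-17\right) \left(- \frac{1}{72}\right) \left(-19719\right) = -2334 - - \frac{37247}{8} = -2334 + \frac{37247}{8} = \frac{18575}{8}$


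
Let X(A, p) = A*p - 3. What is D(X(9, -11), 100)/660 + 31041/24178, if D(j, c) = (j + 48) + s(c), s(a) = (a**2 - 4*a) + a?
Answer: 2883046/181335 ≈ 15.899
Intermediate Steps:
s(a) = a**2 - 3*a
X(A, p) = -3 + A*p
D(j, c) = 48 + j + c*(-3 + c) (D(j, c) = (j + 48) + c*(-3 + c) = (48 + j) + c*(-3 + c) = 48 + j + c*(-3 + c))
D(X(9, -11), 100)/660 + 31041/24178 = (48 + (-3 + 9*(-11)) + 100*(-3 + 100))/660 + 31041/24178 = (48 + (-3 - 99) + 100*97)*(1/660) + 31041*(1/24178) = (48 - 102 + 9700)*(1/660) + 31041/24178 = 9646*(1/660) + 31041/24178 = 4823/330 + 31041/24178 = 2883046/181335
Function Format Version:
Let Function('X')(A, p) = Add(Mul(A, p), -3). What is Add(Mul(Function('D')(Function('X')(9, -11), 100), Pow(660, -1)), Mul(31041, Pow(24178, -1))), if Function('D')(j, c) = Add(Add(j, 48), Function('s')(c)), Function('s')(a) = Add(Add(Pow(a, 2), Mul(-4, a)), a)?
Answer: Rational(2883046, 181335) ≈ 15.899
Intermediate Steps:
Function('s')(a) = Add(Pow(a, 2), Mul(-3, a))
Function('X')(A, p) = Add(-3, Mul(A, p))
Function('D')(j, c) = Add(48, j, Mul(c, Add(-3, c))) (Function('D')(j, c) = Add(Add(j, 48), Mul(c, Add(-3, c))) = Add(Add(48, j), Mul(c, Add(-3, c))) = Add(48, j, Mul(c, Add(-3, c))))
Add(Mul(Function('D')(Function('X')(9, -11), 100), Pow(660, -1)), Mul(31041, Pow(24178, -1))) = Add(Mul(Add(48, Add(-3, Mul(9, -11)), Mul(100, Add(-3, 100))), Pow(660, -1)), Mul(31041, Pow(24178, -1))) = Add(Mul(Add(48, Add(-3, -99), Mul(100, 97)), Rational(1, 660)), Mul(31041, Rational(1, 24178))) = Add(Mul(Add(48, -102, 9700), Rational(1, 660)), Rational(31041, 24178)) = Add(Mul(9646, Rational(1, 660)), Rational(31041, 24178)) = Add(Rational(4823, 330), Rational(31041, 24178)) = Rational(2883046, 181335)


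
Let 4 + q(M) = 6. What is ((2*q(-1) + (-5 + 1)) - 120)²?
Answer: 14400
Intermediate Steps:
q(M) = 2 (q(M) = -4 + 6 = 2)
((2*q(-1) + (-5 + 1)) - 120)² = ((2*2 + (-5 + 1)) - 120)² = ((4 - 4) - 120)² = (0 - 120)² = (-120)² = 14400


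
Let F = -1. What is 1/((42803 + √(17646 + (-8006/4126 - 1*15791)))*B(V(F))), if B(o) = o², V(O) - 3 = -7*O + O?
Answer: 88302589/306148563422505 - √7886564306/306148563422505 ≈ 2.8814e-7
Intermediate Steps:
V(O) = 3 - 6*O (V(O) = 3 + (-7*O + O) = 3 - 6*O)
1/((42803 + √(17646 + (-8006/4126 - 1*15791)))*B(V(F))) = 1/((42803 + √(17646 + (-8006/4126 - 1*15791)))*((3 - 6*(-1))²)) = 1/((42803 + √(17646 + (-8006*1/4126 - 15791)))*((3 + 6)²)) = 1/((42803 + √(17646 + (-4003/2063 - 15791)))*(9²)) = 1/((42803 + √(17646 - 32580836/2063))*81) = (1/81)/(42803 + √(3822862/2063)) = (1/81)/(42803 + √7886564306/2063) = 1/(81*(42803 + √7886564306/2063))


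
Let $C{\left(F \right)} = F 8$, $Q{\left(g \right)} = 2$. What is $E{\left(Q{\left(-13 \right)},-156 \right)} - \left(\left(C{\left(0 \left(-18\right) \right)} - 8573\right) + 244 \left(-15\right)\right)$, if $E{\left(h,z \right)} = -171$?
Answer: $12062$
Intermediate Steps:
$C{\left(F \right)} = 8 F$
$E{\left(Q{\left(-13 \right)},-156 \right)} - \left(\left(C{\left(0 \left(-18\right) \right)} - 8573\right) + 244 \left(-15\right)\right) = -171 - \left(\left(8 \cdot 0 \left(-18\right) - 8573\right) + 244 \left(-15\right)\right) = -171 - \left(\left(8 \cdot 0 - 8573\right) - 3660\right) = -171 - \left(\left(0 - 8573\right) - 3660\right) = -171 - \left(-8573 - 3660\right) = -171 - -12233 = -171 + 12233 = 12062$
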